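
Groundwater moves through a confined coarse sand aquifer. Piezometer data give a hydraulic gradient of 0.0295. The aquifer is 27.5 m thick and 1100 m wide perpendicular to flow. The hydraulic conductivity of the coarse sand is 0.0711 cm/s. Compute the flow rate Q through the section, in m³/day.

Convert K: 0.0711 cm/s × 864 = 61.43 m/day.
Cross-sectional area A = 1100 × 27.5 = 30250 m².
Hydraulic gradient i = 0.0295.
Darcy's law: Q = K · A · i = 61.43 × 30250 × 0.02950 = 54819 m³/day.

54800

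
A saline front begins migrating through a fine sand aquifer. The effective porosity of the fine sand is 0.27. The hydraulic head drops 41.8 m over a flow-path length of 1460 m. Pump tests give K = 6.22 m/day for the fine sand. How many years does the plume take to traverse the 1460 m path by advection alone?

6.06

Hydraulic gradient i = Δh / L = 41.8 / 1460 = 0.02863.
Darcy flux q = K · i = 6.220 × 0.02863 = 0.1781 m/day.
Seepage velocity v = q / n_e = 0.1781 / 0.27 = 0.6596 m/day.
Travel time t = L / v = 1460 / 0.6596 = 2214 days = 6.061 years.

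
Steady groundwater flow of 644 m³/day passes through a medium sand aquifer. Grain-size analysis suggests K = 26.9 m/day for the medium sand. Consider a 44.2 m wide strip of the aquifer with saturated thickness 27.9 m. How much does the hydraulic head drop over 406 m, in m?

7.88

Cross-sectional area A = 44.2 × 27.9 = 1233 m².
From Q = K·A·i, i = Q / (K·A) = 644 / (26.90 × 1233) = 0.01941.
Head loss Δh = i · L = 0.01941 × 406 = 7.882 m.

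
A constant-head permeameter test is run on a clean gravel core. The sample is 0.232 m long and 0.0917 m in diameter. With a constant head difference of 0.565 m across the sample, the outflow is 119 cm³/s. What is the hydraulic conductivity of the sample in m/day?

639

Cross-sectional area A = π·(d/2)² = π × (0.0917/2)² = 0.006604 m².
Convert discharge: 119 cm³/s = 0.0001190 m³/s.
Darcy's law rearranged: K = Q·L / (A·Δh) = 0.0001190 × 0.232 / (0.006604 × 0.565) = 0.007399 m/s = 639.3 m/day.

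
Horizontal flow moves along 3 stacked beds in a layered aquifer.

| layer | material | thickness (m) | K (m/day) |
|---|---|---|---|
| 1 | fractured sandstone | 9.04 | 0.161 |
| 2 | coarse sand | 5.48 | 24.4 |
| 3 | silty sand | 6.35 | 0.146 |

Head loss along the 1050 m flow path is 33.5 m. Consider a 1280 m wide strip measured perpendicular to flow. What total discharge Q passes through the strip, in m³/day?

Flow is parallel to layering, so each bed carries its own Darcy discharge and the transmissivities add.
Σ(K_i·b_i) = 0.161×9.04 + 24.4×5.48 + 0.146×6.35 = 136.1 m²/day.
Hydraulic gradient i = Δh / L = 33.5 / 1050 = 0.03190.
Q = Σ(K_i·b_i) · W · i = 136.1 × 1280 × 0.03190 = 5558 m³/day.

5560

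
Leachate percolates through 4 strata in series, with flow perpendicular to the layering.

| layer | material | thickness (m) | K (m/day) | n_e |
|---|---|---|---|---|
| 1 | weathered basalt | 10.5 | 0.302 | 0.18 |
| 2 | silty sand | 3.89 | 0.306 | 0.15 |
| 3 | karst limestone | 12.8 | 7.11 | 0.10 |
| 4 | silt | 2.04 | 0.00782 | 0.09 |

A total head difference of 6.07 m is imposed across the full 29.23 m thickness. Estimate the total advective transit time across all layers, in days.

With flow normal to the layers, continuity requires the same specific discharge q through every layer.
Σ(b_i/K_i) = 10.5/0.302 + 3.89/0.306 + 12.8/7.11 + 2.04/0.00782 = 310.2 d.
q = Δh / Σ(b_i/K_i) = 6.07 / 310.2 = 0.01957 m/day.
In each layer the seepage velocity is v_i = q/n_i, so the layer transit time is t_i = b_i·n_i / q:
  layer 1 (weathered basalt): t_1 = 10.5 × 0.18 / 0.01957 = 96.57 d
  layer 2 (silty sand): t_2 = 3.89 × 0.15 / 0.01957 = 29.81 d
  layer 3 (karst limestone): t_3 = 12.8 × 0.10 / 0.01957 = 65.40 d
  layer 4 (silt): t_4 = 2.04 × 0.09 / 0.01957 = 9.381 d
Total t = Σ t_i = 201.2 days.

201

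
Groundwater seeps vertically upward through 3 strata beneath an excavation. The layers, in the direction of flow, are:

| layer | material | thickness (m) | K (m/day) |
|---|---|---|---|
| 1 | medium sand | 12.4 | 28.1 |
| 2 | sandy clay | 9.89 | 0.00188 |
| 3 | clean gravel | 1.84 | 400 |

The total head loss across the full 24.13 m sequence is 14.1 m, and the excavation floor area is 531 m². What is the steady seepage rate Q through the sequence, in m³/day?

1.42

Flow is perpendicular to layering, so the layers act in series and the equivalent K is the thickness-weighted harmonic mean.
Total thickness L = 12.4 + 9.89 + 1.84 = 24.13 m.
Σ(b_i/K_i) = 12.4/28.1 + 9.89/0.00188 + 1.84/400 = 5261 d.
K_eq = L / Σ(b_i/K_i) = 24.13 / 5261 = 0.004587 m/day.
Q = K_eq · A · (Δh/L) = 0.004587 × 531 × (14.1/24.13) = 1.423 m³/day.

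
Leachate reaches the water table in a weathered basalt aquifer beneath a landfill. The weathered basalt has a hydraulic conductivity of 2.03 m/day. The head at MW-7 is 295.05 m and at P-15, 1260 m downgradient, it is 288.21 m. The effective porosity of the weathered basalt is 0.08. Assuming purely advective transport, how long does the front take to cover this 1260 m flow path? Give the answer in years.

25.0

Hydraulic gradient i = (295.05 − 288.21) / 1260 = 6.84 / 1260 = 0.005429.
Darcy flux q = K · i = 2.030 × 0.005429 = 0.01102 m/day.
Seepage velocity v = q / n_e = 0.01102 / 0.08 = 0.1377 m/day.
Travel time t = L / v = 1260 / 0.1377 = 9147 days = 25.04 years.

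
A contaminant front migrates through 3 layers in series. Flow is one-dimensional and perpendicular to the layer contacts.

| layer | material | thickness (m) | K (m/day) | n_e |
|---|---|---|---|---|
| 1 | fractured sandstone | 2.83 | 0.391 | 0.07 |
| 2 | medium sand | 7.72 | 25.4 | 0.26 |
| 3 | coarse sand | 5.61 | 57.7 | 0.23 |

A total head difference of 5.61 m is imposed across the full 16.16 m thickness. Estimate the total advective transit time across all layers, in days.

With flow normal to the layers, continuity requires the same specific discharge q through every layer.
Σ(b_i/K_i) = 2.83/0.391 + 7.72/25.4 + 5.61/57.7 = 7.639 d.
q = Δh / Σ(b_i/K_i) = 5.61 / 7.639 = 0.7344 m/day.
In each layer the seepage velocity is v_i = q/n_i, so the layer transit time is t_i = b_i·n_i / q:
  layer 1 (fractured sandstone): t_1 = 2.83 × 0.07 / 0.7344 = 0.2697 d
  layer 2 (medium sand): t_2 = 7.72 × 0.26 / 0.7344 = 2.733 d
  layer 3 (coarse sand): t_3 = 5.61 × 0.23 / 0.7344 = 1.757 d
Total t = Σ t_i = 4.760 days.

4.76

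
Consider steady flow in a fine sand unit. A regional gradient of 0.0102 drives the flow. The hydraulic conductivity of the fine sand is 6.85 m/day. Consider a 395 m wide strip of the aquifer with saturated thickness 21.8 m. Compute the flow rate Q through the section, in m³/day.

Cross-sectional area A = 395 × 21.8 = 8611 m².
Hydraulic gradient i = 0.0102.
Darcy's law: Q = K · A · i = 6.850 × 8611 × 0.01020 = 601.7 m³/day.

602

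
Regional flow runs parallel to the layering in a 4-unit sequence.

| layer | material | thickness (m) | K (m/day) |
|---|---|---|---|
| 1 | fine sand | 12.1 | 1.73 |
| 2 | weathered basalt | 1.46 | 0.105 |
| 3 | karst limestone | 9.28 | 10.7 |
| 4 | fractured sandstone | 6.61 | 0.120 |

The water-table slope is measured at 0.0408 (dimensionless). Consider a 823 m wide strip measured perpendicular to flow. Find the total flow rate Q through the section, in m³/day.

Flow is parallel to layering, so each bed carries its own Darcy discharge and the transmissivities add.
Σ(K_i·b_i) = 1.73×12.1 + 0.105×1.46 + 10.7×9.28 + 0.120×6.61 = 121.2 m²/day.
Hydraulic gradient i = 0.0408.
Q = Σ(K_i·b_i) · W · i = 121.2 × 823 × 0.04080 = 4069 m³/day.

4070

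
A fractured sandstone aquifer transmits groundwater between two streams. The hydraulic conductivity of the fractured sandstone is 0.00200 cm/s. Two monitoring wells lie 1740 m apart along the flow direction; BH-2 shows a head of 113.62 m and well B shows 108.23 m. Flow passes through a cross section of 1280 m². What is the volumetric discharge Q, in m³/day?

6.85

Convert K: 0.00200 cm/s × 864 = 1.728 m/day.
Hydraulic gradient i = (113.62 − 108.23) / 1740 = 5.39 / 1740 = 0.003098.
Darcy's law: Q = K · A · i = 1.728 × 1280 × 0.003098 = 6.852 m³/day.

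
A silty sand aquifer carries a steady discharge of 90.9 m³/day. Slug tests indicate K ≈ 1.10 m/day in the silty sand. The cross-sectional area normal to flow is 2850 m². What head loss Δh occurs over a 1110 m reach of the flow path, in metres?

32.2

From Q = K·A·i, i = Q / (K·A) = 90.9 / (1.100 × 2850) = 0.02900.
Head loss Δh = i · L = 0.02900 × 1110 = 32.18 m.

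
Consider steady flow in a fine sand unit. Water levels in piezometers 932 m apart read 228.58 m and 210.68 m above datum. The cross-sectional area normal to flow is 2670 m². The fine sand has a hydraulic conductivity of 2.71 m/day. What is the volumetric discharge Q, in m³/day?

Hydraulic gradient i = (228.58 − 210.68) / 932 = 17.9 / 932 = 0.01921.
Darcy's law: Q = K · A · i = 2.710 × 2670 × 0.01921 = 139.0 m³/day.

139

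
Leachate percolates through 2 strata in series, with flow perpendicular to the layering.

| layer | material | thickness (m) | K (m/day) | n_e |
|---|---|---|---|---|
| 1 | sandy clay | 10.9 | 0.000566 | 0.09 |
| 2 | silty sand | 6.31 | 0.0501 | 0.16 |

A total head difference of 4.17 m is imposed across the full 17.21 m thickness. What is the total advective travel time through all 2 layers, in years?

25.3

With flow normal to the layers, continuity requires the same specific discharge q through every layer.
Σ(b_i/K_i) = 10.9/0.000566 + 6.31/0.0501 = 19384 d.
q = Δh / Σ(b_i/K_i) = 4.17 / 19384 = 0.0002151 m/day.
In each layer the seepage velocity is v_i = q/n_i, so the layer transit time is t_i = b_i·n_i / q:
  layer 1 (sandy clay): t_1 = 10.9 × 0.09 / 0.0002151 = 4560 d
  layer 2 (silty sand): t_2 = 6.31 × 0.16 / 0.0002151 = 4693 d
Total t = Σ t_i = 9253 days = 25.33 years.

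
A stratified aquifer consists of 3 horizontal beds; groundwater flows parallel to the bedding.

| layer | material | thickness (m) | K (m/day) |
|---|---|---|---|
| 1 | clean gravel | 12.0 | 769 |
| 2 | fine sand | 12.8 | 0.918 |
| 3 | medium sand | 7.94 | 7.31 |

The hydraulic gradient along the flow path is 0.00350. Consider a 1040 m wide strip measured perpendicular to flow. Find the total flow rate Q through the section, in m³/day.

33800

Flow is parallel to layering, so each bed carries its own Darcy discharge and the transmissivities add.
Σ(K_i·b_i) = 769×12.0 + 0.918×12.8 + 7.31×7.94 = 9298 m²/day.
Hydraulic gradient i = 0.00350.
Q = Σ(K_i·b_i) · W · i = 9298 × 1040 × 0.003500 = 33844 m³/day.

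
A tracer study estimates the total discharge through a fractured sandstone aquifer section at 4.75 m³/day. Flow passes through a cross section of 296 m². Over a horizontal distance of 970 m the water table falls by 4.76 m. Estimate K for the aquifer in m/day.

3.27

Hydraulic gradient i = Δh / L = 4.76 / 970 = 0.004907.
From Q = K·A·i, K = Q / (A·i) = 4.75 / (296.0 × 0.004907) = 3.270 m/day.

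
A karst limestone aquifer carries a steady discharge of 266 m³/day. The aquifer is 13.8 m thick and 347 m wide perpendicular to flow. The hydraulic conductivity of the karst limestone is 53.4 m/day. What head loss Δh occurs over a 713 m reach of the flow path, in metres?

0.742

Cross-sectional area A = 347 × 13.8 = 4789 m².
From Q = K·A·i, i = Q / (K·A) = 266 / (53.40 × 4789) = 0.001040.
Head loss Δh = i · L = 0.001040 × 713 = 0.7417 m.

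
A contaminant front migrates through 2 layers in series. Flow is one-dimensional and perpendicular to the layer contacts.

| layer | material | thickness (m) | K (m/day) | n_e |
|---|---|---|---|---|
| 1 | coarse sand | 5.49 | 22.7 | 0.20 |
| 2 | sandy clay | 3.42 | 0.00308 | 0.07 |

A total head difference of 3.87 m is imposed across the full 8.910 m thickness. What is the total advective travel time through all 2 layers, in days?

384

With flow normal to the layers, continuity requires the same specific discharge q through every layer.
Σ(b_i/K_i) = 5.49/22.7 + 3.42/0.00308 = 1111 d.
q = Δh / Σ(b_i/K_i) = 3.87 / 1111 = 0.003485 m/day.
In each layer the seepage velocity is v_i = q/n_i, so the layer transit time is t_i = b_i·n_i / q:
  layer 1 (coarse sand): t_1 = 5.49 × 0.20 / 0.003485 = 315.1 d
  layer 2 (sandy clay): t_2 = 3.42 × 0.07 / 0.003485 = 68.70 d
Total t = Σ t_i = 383.8 days.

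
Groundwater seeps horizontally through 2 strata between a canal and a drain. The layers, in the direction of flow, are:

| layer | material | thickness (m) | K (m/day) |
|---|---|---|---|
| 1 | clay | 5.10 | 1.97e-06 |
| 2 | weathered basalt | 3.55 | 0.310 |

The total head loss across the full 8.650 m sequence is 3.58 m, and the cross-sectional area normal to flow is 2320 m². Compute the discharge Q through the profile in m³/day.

Flow is perpendicular to layering, so the layers act in series and the equivalent K is the thickness-weighted harmonic mean.
Total thickness L = 5.10 + 3.55 = 8.650 m.
Σ(b_i/K_i) = 5.10/1.97e-06 + 3.55/0.310 = 2.589e+06 d.
K_eq = L / Σ(b_i/K_i) = 8.650 / 2.589e+06 = 3.341e-06 m/day.
Q = K_eq · A · (Δh/L) = 3.341e-06 × 2320 × (3.58/8.650) = 0.003208 m³/day.

0.00321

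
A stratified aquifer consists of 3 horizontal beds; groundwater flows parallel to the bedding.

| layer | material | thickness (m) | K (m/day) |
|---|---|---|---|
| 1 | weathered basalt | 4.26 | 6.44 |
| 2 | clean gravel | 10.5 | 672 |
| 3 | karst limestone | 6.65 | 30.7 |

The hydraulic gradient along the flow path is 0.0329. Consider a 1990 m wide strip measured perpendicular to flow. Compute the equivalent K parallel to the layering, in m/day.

340

Flow is parallel to layering, so each bed carries its own Darcy discharge and the transmissivities add.
Σ(K_i·b_i) = 6.44×4.26 + 672×10.5 + 30.7×6.65 = 7288 m²/day.
Total thickness b = 21.41 m, so K_eq = Σ(K_i·b_i)/b = 340.4 m/day.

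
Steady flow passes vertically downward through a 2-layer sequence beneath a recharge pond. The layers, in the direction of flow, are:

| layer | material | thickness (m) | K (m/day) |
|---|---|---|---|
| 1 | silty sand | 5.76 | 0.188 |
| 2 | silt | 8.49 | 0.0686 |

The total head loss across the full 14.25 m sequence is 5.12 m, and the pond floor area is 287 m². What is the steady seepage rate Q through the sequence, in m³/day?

9.52

Flow is perpendicular to layering, so the layers act in series and the equivalent K is the thickness-weighted harmonic mean.
Total thickness L = 5.76 + 8.49 = 14.25 m.
Σ(b_i/K_i) = 5.76/0.188 + 8.49/0.0686 = 154.4 d.
K_eq = L / Σ(b_i/K_i) = 14.25 / 154.4 = 0.09229 m/day.
Q = K_eq · A · (Δh/L) = 0.09229 × 287 × (5.12/14.25) = 9.517 m³/day.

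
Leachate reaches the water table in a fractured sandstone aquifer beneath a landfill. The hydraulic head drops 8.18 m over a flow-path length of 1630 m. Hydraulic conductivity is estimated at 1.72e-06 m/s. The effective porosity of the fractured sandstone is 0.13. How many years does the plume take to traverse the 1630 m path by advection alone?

778

Convert K: 1.72e-06 m/s × 86400 = 0.1486 m/day.
Hydraulic gradient i = Δh / L = 8.18 / 1630 = 0.005018.
Darcy flux q = K · i = 0.1486 × 0.005018 = 0.0007458 m/day.
Seepage velocity v = q / n_e = 0.0007458 / 0.13 = 0.005737 m/day.
Travel time t = L / v = 1630 / 0.005737 = 2.841e+05 days = 777.9 years.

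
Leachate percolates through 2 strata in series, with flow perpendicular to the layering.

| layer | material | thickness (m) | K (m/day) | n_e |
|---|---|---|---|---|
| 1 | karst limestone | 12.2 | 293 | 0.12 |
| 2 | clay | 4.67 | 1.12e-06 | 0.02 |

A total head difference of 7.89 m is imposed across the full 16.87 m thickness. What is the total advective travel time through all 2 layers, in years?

2250

With flow normal to the layers, continuity requires the same specific discharge q through every layer.
Σ(b_i/K_i) = 12.2/293 + 4.67/1.12e-06 = 4.170e+06 d.
q = Δh / Σ(b_i/K_i) = 7.89 / 4.170e+06 = 1.892e-06 m/day.
In each layer the seepage velocity is v_i = q/n_i, so the layer transit time is t_i = b_i·n_i / q:
  layer 1 (karst limestone): t_1 = 12.2 × 0.12 / 1.892e-06 = 7.737e+05 d
  layer 2 (clay): t_2 = 4.67 × 0.02 / 1.892e-06 = 49359 d
Total t = Σ t_i = 8.230e+05 days = 2253 years.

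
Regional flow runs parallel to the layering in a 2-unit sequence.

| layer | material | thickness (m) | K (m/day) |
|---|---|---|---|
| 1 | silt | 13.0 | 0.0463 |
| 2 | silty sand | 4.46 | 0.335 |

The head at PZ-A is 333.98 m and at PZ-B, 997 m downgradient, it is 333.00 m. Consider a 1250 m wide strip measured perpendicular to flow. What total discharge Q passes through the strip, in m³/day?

2.58

Flow is parallel to layering, so each bed carries its own Darcy discharge and the transmissivities add.
Σ(K_i·b_i) = 0.0463×13.0 + 0.335×4.46 = 2.096 m²/day.
Hydraulic gradient i = (333.98 − 333.00) / 997 = 0.98 / 997 = 0.0009829.
Q = Σ(K_i·b_i) · W · i = 2.096 × 1250 × 0.0009829 = 2.575 m³/day.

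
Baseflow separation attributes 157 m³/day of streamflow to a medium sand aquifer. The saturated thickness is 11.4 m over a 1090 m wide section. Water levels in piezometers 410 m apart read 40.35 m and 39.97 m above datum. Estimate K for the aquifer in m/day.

Cross-sectional area A = 1090 × 11.4 = 12426 m².
Hydraulic gradient i = (40.35 − 39.97) / 410 = 0.38 / 410 = 0.0009268.
From Q = K·A·i, K = Q / (A·i) = 157 / (12426 × 0.0009268) = 13.63 m/day.

13.6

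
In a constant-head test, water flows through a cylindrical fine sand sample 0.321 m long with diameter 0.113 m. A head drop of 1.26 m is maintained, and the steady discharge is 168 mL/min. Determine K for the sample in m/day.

6.15

Cross-sectional area A = π·(d/2)² = π × (0.113/2)² = 0.01003 m².
Convert discharge: 168 mL/min = 2.800e-06 m³/s.
Darcy's law rearranged: K = Q·L / (A·Δh) = 2.800e-06 × 0.321 / (0.01003 × 1.26) = 7.113e-05 m/s = 6.146 m/day.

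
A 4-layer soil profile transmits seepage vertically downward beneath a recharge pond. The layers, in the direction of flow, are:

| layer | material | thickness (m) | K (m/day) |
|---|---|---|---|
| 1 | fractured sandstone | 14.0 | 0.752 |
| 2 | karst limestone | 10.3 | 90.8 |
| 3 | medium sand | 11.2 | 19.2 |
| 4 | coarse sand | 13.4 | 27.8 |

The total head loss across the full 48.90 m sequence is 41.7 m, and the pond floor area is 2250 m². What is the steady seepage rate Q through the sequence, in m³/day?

4740

Flow is perpendicular to layering, so the layers act in series and the equivalent K is the thickness-weighted harmonic mean.
Total thickness L = 14.0 + 10.3 + 11.2 + 13.4 = 48.90 m.
Σ(b_i/K_i) = 14.0/0.752 + 10.3/90.8 + 11.2/19.2 + 13.4/27.8 = 19.80 d.
K_eq = L / Σ(b_i/K_i) = 48.90 / 19.80 = 2.470 m/day.
Q = K_eq · A · (Δh/L) = 2.470 × 2250 × (41.7/48.90) = 4740 m³/day.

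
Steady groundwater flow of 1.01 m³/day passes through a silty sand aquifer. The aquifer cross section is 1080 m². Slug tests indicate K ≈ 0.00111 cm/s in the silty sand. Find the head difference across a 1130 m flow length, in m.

Convert K: 0.00111 cm/s × 864 = 0.9590 m/day.
From Q = K·A·i, i = Q / (K·A) = 1.01 / (0.9590 × 1080) = 0.0009751.
Head loss Δh = i · L = 0.0009751 × 1130 = 1.102 m.

1.10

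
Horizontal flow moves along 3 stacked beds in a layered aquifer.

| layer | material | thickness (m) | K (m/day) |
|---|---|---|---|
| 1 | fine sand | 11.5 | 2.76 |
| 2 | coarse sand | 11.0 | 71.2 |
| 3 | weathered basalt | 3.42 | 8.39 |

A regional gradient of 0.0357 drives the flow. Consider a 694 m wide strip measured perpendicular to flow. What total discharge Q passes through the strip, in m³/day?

20900

Flow is parallel to layering, so each bed carries its own Darcy discharge and the transmissivities add.
Σ(K_i·b_i) = 2.76×11.5 + 71.2×11.0 + 8.39×3.42 = 843.6 m²/day.
Hydraulic gradient i = 0.0357.
Q = Σ(K_i·b_i) · W · i = 843.6 × 694 × 0.03570 = 20902 m³/day.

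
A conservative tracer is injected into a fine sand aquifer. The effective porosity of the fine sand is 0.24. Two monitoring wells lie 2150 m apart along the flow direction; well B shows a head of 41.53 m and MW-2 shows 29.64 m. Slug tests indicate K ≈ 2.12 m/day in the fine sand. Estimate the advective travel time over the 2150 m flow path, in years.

120

Hydraulic gradient i = (41.53 − 29.64) / 2150 = 11.89 / 2150 = 0.005530.
Darcy flux q = K · i = 2.120 × 0.005530 = 0.01172 m/day.
Seepage velocity v = q / n_e = 0.01172 / 0.24 = 0.04885 m/day.
Travel time t = L / v = 2150 / 0.04885 = 44012 days = 120.5 years.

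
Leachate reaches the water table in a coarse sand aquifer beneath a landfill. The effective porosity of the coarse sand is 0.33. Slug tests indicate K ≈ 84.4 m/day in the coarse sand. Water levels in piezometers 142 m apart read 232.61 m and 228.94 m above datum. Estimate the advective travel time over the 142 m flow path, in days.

Hydraulic gradient i = (232.61 − 228.94) / 142 = 3.67 / 142 = 0.02585.
Darcy flux q = K · i = 84.40 × 0.02585 = 2.181 m/day.
Seepage velocity v = q / n_e = 2.181 / 0.33 = 6.610 m/day.
Travel time t = L / v = 142 / 6.610 = 21.48 days.

21.5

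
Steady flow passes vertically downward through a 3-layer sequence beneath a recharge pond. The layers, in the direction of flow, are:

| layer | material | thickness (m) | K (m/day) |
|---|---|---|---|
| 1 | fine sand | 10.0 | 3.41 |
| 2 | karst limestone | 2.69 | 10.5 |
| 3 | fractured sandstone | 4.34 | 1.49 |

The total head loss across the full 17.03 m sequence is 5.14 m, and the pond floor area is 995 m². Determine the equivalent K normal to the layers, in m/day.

2.79

Flow is perpendicular to layering, so the layers act in series and the equivalent K is the thickness-weighted harmonic mean.
Total thickness L = 10.0 + 2.69 + 4.34 = 17.03 m.
Σ(b_i/K_i) = 10.0/3.41 + 2.69/10.5 + 4.34/1.49 = 6.101 d.
K_eq = L / Σ(b_i/K_i) = 17.03 / 6.101 = 2.791 m/day.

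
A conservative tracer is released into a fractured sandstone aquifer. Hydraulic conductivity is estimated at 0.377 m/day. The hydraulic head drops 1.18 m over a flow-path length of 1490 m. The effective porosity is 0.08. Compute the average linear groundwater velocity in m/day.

Hydraulic gradient i = Δh / L = 1.18 / 1490 = 0.0007919.
Darcy flux q = K · i = 0.3770 × 0.0007919 = 0.0002986 m/day.
Seepage velocity v = q / n_e = 0.0002986 / 0.08 = 0.003732 m/day.

0.00373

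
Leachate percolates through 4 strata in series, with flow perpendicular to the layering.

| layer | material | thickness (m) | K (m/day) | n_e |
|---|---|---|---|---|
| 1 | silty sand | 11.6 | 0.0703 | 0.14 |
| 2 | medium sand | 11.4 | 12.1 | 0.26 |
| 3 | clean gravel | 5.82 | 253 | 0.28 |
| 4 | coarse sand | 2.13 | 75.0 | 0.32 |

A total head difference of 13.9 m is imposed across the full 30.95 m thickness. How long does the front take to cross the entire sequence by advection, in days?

82.4

With flow normal to the layers, continuity requires the same specific discharge q through every layer.
Σ(b_i/K_i) = 11.6/0.0703 + 11.4/12.1 + 5.82/253 + 2.13/75.0 = 166.0 d.
q = Δh / Σ(b_i/K_i) = 13.9 / 166.0 = 0.08373 m/day.
In each layer the seepage velocity is v_i = q/n_i, so the layer transit time is t_i = b_i·n_i / q:
  layer 1 (silty sand): t_1 = 11.6 × 0.14 / 0.08373 = 19.39 d
  layer 2 (medium sand): t_2 = 11.4 × 0.26 / 0.08373 = 35.40 d
  layer 3 (clean gravel): t_3 = 5.82 × 0.28 / 0.08373 = 19.46 d
  layer 4 (coarse sand): t_4 = 2.13 × 0.32 / 0.08373 = 8.140 d
Total t = Σ t_i = 82.39 days.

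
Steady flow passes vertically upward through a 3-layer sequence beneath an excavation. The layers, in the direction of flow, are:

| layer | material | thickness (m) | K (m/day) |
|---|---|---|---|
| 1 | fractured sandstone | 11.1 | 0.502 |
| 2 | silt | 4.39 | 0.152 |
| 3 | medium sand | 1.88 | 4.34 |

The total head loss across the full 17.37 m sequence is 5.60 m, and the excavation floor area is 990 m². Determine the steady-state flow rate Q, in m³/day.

108

Flow is perpendicular to layering, so the layers act in series and the equivalent K is the thickness-weighted harmonic mean.
Total thickness L = 11.1 + 4.39 + 1.88 = 17.37 m.
Σ(b_i/K_i) = 11.1/0.502 + 4.39/0.152 + 1.88/4.34 = 51.43 d.
K_eq = L / Σ(b_i/K_i) = 17.37 / 51.43 = 0.3378 m/day.
Q = K_eq · A · (Δh/L) = 0.3378 × 990 × (5.60/17.37) = 107.8 m³/day.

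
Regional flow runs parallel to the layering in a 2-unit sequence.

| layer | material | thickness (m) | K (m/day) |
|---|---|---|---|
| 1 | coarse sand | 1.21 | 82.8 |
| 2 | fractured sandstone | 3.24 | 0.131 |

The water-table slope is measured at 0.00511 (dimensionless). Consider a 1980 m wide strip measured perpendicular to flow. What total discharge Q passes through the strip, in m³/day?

1020

Flow is parallel to layering, so each bed carries its own Darcy discharge and the transmissivities add.
Σ(K_i·b_i) = 82.8×1.21 + 0.131×3.24 = 100.6 m²/day.
Hydraulic gradient i = 0.00511.
Q = Σ(K_i·b_i) · W · i = 100.6 × 1980 × 0.005110 = 1018 m³/day.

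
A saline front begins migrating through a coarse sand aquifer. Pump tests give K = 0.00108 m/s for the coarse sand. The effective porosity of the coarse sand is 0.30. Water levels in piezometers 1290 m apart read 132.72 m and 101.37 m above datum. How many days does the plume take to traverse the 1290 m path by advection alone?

Convert K: 0.00108 m/s × 86400 = 93.31 m/day.
Hydraulic gradient i = (132.72 − 101.37) / 1290 = 31.35 / 1290 = 0.02430.
Darcy flux q = K · i = 93.31 × 0.02430 = 2.268 m/day.
Seepage velocity v = q / n_e = 2.268 / 0.30 = 7.559 m/day.
Travel time t = L / v = 1290 / 7.559 = 170.7 days.

171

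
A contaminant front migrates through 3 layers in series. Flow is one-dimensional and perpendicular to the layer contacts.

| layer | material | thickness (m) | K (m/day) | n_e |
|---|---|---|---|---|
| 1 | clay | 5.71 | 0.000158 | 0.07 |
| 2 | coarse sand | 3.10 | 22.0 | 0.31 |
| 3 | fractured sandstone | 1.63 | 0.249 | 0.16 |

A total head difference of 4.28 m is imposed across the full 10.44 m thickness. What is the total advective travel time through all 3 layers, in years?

With flow normal to the layers, continuity requires the same specific discharge q through every layer.
Σ(b_i/K_i) = 5.71/0.000158 + 3.10/22.0 + 1.63/0.249 = 36146 d.
q = Δh / Σ(b_i/K_i) = 4.28 / 36146 = 0.0001184 m/day.
In each layer the seepage velocity is v_i = q/n_i, so the layer transit time is t_i = b_i·n_i / q:
  layer 1 (clay): t_1 = 5.71 × 0.07 / 0.0001184 = 3376 d
  layer 2 (coarse sand): t_2 = 3.10 × 0.31 / 0.0001184 = 8116 d
  layer 3 (fractured sandstone): t_3 = 1.63 × 0.16 / 0.0001184 = 2203 d
Total t = Σ t_i = 13694 days = 37.49 years.

37.5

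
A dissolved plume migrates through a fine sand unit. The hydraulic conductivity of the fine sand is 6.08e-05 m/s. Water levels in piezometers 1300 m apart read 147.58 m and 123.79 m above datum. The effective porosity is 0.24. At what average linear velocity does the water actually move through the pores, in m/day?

0.401

Convert K: 6.08e-05 m/s × 86400 = 5.253 m/day.
Hydraulic gradient i = (147.58 − 123.79) / 1300 = 23.79 / 1300 = 0.01830.
Darcy flux q = K · i = 5.253 × 0.01830 = 0.09613 m/day.
Seepage velocity v = q / n_e = 0.09613 / 0.24 = 0.4006 m/day.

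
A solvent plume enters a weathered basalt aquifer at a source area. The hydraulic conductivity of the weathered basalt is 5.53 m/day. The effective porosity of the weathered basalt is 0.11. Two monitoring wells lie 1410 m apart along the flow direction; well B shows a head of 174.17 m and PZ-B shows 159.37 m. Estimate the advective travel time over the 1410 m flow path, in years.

7.32

Hydraulic gradient i = (174.17 − 159.37) / 1410 = 14.8 / 1410 = 0.01050.
Darcy flux q = K · i = 5.530 × 0.01050 = 0.05805 m/day.
Seepage velocity v = q / n_e = 0.05805 / 0.11 = 0.5277 m/day.
Travel time t = L / v = 1410 / 0.5277 = 2672 days = 7.316 years.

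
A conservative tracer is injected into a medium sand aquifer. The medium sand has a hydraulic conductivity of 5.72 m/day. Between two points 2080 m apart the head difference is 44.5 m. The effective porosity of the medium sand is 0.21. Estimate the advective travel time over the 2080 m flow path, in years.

9.77

Hydraulic gradient i = Δh / L = 44.5 / 2080 = 0.02139.
Darcy flux q = K · i = 5.720 × 0.02139 = 0.1224 m/day.
Seepage velocity v = q / n_e = 0.1224 / 0.21 = 0.5827 m/day.
Travel time t = L / v = 2080 / 0.5827 = 3569 days = 9.772 years.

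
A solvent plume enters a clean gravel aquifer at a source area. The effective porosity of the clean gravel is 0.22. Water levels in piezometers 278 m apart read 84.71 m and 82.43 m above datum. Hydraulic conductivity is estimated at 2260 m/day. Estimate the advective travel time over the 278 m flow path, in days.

Hydraulic gradient i = (84.71 − 82.43) / 278 = 2.28 / 278 = 0.008201.
Darcy flux q = K · i = 2260 × 0.008201 = 18.54 m/day.
Seepage velocity v = q / n_e = 18.54 / 0.22 = 84.25 m/day.
Travel time t = L / v = 278 / 84.25 = 3.300 days.

3.30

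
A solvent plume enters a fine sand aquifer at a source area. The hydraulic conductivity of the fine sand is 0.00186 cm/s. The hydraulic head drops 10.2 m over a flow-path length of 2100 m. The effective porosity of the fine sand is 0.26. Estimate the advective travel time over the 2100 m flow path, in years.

Convert K: 0.00186 cm/s × 864 = 1.607 m/day.
Hydraulic gradient i = Δh / L = 10.2 / 2100 = 0.004857.
Darcy flux q = K · i = 1.607 × 0.004857 = 0.007806 m/day.
Seepage velocity v = q / n_e = 0.007806 / 0.26 = 0.03002 m/day.
Travel time t = L / v = 2100 / 0.03002 = 69950 days = 191.5 years.

192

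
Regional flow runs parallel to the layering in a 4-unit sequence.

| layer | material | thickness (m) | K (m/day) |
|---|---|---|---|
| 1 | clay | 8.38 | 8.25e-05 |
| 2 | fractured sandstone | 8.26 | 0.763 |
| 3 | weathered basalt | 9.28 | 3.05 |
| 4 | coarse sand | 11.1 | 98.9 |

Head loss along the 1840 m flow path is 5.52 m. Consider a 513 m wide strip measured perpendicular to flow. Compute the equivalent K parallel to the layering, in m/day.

Flow is parallel to layering, so each bed carries its own Darcy discharge and the transmissivities add.
Σ(K_i·b_i) = 8.25e-05×8.38 + 0.763×8.26 + 3.05×9.28 + 98.9×11.1 = 1132 m²/day.
Total thickness b = 37.02 m, so K_eq = Σ(K_i·b_i)/b = 30.59 m/day.

30.6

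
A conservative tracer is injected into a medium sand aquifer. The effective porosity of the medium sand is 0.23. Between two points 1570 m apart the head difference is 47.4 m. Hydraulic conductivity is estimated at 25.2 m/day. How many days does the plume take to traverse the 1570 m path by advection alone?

475

Hydraulic gradient i = Δh / L = 47.4 / 1570 = 0.03019.
Darcy flux q = K · i = 25.20 × 0.03019 = 0.7608 m/day.
Seepage velocity v = q / n_e = 0.7608 / 0.23 = 3.308 m/day.
Travel time t = L / v = 1570 / 3.308 = 474.6 days.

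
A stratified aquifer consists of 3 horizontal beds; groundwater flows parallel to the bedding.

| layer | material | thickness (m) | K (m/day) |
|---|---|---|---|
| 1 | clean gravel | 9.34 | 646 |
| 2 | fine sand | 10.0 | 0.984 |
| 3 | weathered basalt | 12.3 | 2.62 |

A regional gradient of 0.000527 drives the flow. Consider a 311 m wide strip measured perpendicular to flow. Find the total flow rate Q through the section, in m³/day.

996

Flow is parallel to layering, so each bed carries its own Darcy discharge and the transmissivities add.
Σ(K_i·b_i) = 646×9.34 + 0.984×10.0 + 2.62×12.3 = 6076 m²/day.
Hydraulic gradient i = 0.000527.
Q = Σ(K_i·b_i) · W · i = 6076 × 311 × 0.0005270 = 995.8 m³/day.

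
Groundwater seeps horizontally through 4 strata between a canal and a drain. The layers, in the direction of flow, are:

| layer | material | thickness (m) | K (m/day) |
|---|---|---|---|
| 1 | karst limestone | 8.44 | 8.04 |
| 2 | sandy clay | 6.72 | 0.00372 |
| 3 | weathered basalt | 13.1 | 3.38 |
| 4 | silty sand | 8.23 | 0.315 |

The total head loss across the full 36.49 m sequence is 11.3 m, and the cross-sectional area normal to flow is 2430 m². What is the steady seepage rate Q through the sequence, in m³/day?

Flow is perpendicular to layering, so the layers act in series and the equivalent K is the thickness-weighted harmonic mean.
Total thickness L = 8.44 + 6.72 + 13.1 + 8.23 = 36.49 m.
Σ(b_i/K_i) = 8.44/8.04 + 6.72/0.00372 + 13.1/3.38 + 8.23/0.315 = 1838 d.
K_eq = L / Σ(b_i/K_i) = 36.49 / 1838 = 0.01986 m/day.
Q = K_eq · A · (Δh/L) = 0.01986 × 2430 × (11.3/36.49) = 14.94 m³/day.

14.9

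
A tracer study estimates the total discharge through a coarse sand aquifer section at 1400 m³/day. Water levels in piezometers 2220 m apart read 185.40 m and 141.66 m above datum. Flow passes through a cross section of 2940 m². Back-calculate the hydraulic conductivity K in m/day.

Hydraulic gradient i = (185.40 − 141.66) / 2220 = 43.74 / 2220 = 0.01970.
From Q = K·A·i, K = Q / (A·i) = 1400 / (2940 × 0.01970) = 24.17 m/day.

24.2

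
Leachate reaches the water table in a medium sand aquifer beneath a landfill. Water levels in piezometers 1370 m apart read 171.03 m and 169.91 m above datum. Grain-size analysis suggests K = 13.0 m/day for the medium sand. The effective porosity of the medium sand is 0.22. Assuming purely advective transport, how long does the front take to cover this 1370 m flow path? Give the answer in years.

77.6

Hydraulic gradient i = (171.03 − 169.91) / 1370 = 1.12 / 1370 = 0.0008175.
Darcy flux q = K · i = 13.00 × 0.0008175 = 0.01063 m/day.
Seepage velocity v = q / n_e = 0.01063 / 0.22 = 0.04831 m/day.
Travel time t = L / v = 1370 / 0.04831 = 28360 days = 77.64 years.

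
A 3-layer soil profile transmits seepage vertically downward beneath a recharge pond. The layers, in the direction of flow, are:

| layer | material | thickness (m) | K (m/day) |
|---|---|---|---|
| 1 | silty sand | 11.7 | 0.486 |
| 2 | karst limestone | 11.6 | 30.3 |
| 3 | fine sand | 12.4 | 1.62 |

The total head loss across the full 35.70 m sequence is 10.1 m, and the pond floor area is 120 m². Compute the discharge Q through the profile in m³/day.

37.7

Flow is perpendicular to layering, so the layers act in series and the equivalent K is the thickness-weighted harmonic mean.
Total thickness L = 11.7 + 11.6 + 12.4 = 35.70 m.
Σ(b_i/K_i) = 11.7/0.486 + 11.6/30.3 + 12.4/1.62 = 32.11 d.
K_eq = L / Σ(b_i/K_i) = 35.70 / 32.11 = 1.112 m/day.
Q = K_eq · A · (Δh/L) = 1.112 × 120 × (10.1/35.70) = 37.74 m³/day.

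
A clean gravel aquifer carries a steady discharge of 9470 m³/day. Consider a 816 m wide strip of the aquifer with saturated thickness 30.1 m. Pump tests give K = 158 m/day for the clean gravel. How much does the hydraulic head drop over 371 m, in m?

Cross-sectional area A = 816 × 30.1 = 24562 m².
From Q = K·A·i, i = Q / (K·A) = 9470 / (158.0 × 24562) = 0.002440.
Head loss Δh = i · L = 0.002440 × 371 = 0.9053 m.

0.905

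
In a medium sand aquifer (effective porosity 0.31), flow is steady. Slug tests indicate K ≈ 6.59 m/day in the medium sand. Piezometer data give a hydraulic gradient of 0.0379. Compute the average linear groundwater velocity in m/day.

Hydraulic gradient i = 0.0379.
Darcy flux q = K · i = 6.590 × 0.03790 = 0.2498 m/day.
Seepage velocity v = q / n_e = 0.2498 / 0.31 = 0.8057 m/day.

0.806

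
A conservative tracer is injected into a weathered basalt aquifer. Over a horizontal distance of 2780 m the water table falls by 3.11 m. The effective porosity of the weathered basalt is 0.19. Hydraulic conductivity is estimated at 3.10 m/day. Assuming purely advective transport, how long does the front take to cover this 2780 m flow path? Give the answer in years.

417

Hydraulic gradient i = Δh / L = 3.11 / 2780 = 0.001119.
Darcy flux q = K · i = 3.100 × 0.001119 = 0.003468 m/day.
Seepage velocity v = q / n_e = 0.003468 / 0.19 = 0.01825 m/day.
Travel time t = L / v = 2780 / 0.01825 = 1.523e+05 days = 417.0 years.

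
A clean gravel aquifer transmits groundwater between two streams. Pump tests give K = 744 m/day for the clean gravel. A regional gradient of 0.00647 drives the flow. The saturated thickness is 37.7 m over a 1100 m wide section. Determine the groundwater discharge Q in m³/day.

200000

Cross-sectional area A = 1100 × 37.7 = 41470 m².
Hydraulic gradient i = 0.00647.
Darcy's law: Q = K · A · i = 744.0 × 41470 × 0.006470 = 1.996e+05 m³/day.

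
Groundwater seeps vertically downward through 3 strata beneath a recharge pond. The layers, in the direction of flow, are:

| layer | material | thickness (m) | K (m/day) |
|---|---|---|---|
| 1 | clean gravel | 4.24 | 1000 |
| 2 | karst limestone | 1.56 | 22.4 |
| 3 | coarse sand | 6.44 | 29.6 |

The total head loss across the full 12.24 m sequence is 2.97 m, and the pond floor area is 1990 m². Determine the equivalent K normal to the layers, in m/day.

42.0

Flow is perpendicular to layering, so the layers act in series and the equivalent K is the thickness-weighted harmonic mean.
Total thickness L = 4.24 + 1.56 + 6.44 = 12.24 m.
Σ(b_i/K_i) = 4.24/1000 + 1.56/22.4 + 6.44/29.6 = 0.2915 d.
K_eq = L / Σ(b_i/K_i) = 12.24 / 0.2915 = 42.00 m/day.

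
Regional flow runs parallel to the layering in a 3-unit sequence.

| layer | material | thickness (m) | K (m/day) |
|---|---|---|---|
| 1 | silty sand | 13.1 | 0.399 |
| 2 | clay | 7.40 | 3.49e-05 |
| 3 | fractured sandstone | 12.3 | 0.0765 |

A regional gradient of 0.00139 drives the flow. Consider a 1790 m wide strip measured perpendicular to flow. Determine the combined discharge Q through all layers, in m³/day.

15.3

Flow is parallel to layering, so each bed carries its own Darcy discharge and the transmissivities add.
Σ(K_i·b_i) = 0.399×13.1 + 3.49e-05×7.40 + 0.0765×12.3 = 6.168 m²/day.
Hydraulic gradient i = 0.00139.
Q = Σ(K_i·b_i) · W · i = 6.168 × 1790 × 0.001390 = 15.35 m³/day.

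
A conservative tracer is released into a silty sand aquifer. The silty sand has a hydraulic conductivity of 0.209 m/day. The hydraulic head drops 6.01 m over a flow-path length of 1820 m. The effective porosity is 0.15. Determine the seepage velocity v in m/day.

0.00460

Hydraulic gradient i = Δh / L = 6.01 / 1820 = 0.003302.
Darcy flux q = K · i = 0.2090 × 0.003302 = 0.0006902 m/day.
Seepage velocity v = q / n_e = 0.0006902 / 0.15 = 0.004601 m/day.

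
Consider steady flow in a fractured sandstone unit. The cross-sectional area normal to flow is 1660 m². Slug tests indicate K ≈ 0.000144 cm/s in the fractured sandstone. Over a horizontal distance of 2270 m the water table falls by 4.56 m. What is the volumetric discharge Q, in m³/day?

0.415

Convert K: 0.000144 cm/s × 864 = 0.1244 m/day.
Hydraulic gradient i = Δh / L = 4.56 / 2270 = 0.002009.
Darcy's law: Q = K · A · i = 0.1244 × 1660 × 0.002009 = 0.4149 m³/day.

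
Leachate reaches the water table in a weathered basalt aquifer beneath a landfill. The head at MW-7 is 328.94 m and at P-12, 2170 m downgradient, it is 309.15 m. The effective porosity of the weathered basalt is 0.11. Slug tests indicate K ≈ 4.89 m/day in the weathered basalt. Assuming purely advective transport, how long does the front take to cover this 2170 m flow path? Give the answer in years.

14.7

Hydraulic gradient i = (328.94 − 309.15) / 2170 = 19.79 / 2170 = 0.009120.
Darcy flux q = K · i = 4.890 × 0.009120 = 0.04460 m/day.
Seepage velocity v = q / n_e = 0.04460 / 0.11 = 0.4054 m/day.
Travel time t = L / v = 2170 / 0.4054 = 5353 days = 14.65 years.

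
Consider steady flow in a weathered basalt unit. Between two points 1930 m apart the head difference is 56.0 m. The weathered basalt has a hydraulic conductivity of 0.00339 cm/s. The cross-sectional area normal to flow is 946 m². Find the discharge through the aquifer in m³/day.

80.4

Convert K: 0.00339 cm/s × 864 = 2.929 m/day.
Hydraulic gradient i = Δh / L = 56.0 / 1930 = 0.02902.
Darcy's law: Q = K · A · i = 2.929 × 946.0 × 0.02902 = 80.40 m³/day.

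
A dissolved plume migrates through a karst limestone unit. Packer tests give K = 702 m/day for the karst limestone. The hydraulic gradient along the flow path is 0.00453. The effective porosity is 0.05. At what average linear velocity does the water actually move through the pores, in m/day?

63.6

Hydraulic gradient i = 0.00453.
Darcy flux q = K · i = 702.0 × 0.004530 = 3.180 m/day.
Seepage velocity v = q / n_e = 3.180 / 0.05 = 63.60 m/day.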